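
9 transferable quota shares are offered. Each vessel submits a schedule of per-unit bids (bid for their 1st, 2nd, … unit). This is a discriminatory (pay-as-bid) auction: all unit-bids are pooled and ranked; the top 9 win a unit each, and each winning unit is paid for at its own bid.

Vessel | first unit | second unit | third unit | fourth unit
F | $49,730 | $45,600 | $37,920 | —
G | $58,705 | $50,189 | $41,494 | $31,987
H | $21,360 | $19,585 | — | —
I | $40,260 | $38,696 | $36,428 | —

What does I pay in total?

I pays $115,384

All unit-bids, highest first — top 9: 58,705 (G-1), 50,189 (G-2), 49,730 (F-1), 45,600 (F-2), 41,494 (G-3), 40,260 (I-1), 38,696 (I-2), 37,920 (F-3), 36,428 (I-3)
Next rejected bid: $31,987 (not a price — pay-as-bid).
I's winning unit-bids: 40,260 + 38,696 + 36,428 = $115,384.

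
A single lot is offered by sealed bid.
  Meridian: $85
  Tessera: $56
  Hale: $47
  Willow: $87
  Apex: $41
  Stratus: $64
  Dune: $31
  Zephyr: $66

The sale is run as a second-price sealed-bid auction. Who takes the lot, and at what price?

Willow pays $85

Rule: the highest bidder wins and pays the second-highest bid.
Bids in order: 87 (Willow) > 85 (Meridian) > 66 (Zephyr) > 64 (Stratus) > 56 (Tessera) > 47 (Hale) > …
Willow is highest; pays the second-highest bid, $85.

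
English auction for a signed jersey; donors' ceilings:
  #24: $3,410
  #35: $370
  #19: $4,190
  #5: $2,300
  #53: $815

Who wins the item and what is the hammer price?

#19 wins at $3,410

Limits ranked: 4,190 (#19) > 3,410 (#24) > 2,300 (#5) > 815 (#53) > 370 (#35)
Once the price passes $3,410, only #19 is left; the hammer falls at #24's limit of $3,410.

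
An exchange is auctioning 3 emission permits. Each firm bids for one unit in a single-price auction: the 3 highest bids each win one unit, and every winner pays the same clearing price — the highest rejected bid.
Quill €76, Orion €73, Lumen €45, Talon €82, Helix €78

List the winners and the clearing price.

Ordering the bids: 82 (Talon), 78 (Helix), 76 (Quill), 73 (Orion), 45 (Lumen)
Top 3: Talon, Helix, Quill.
First losing bid is Orion's €73, which sets the uniform price.

Talon, Helix, Quill; each pays €73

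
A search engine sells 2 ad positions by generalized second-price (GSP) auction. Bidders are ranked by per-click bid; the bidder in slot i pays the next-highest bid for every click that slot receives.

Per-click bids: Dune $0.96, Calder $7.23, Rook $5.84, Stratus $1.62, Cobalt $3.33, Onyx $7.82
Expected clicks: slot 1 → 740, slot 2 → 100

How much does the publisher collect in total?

Total revenue: $5934.20

Sorting advertisers: $7.82 (Onyx) > $7.23 (Calder) > $5.84 (Rook) > …
Slot 1: Onyx pays $7.23 × 740 = $5350.20
Slot 2: Calder pays $5.84 × 100 = $584.00
Total = $5934.20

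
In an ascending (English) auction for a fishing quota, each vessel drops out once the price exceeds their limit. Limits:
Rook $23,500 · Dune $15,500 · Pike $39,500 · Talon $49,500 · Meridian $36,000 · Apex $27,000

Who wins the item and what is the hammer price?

Talon wins at $39,500

Limits in order: 49,500 (Talon) > 39,500 (Pike) > 36,000 (Meridian) > 27,000 (Apex) > 23,500 (Rook) > 15,500 (Dune)
Once the price passes $39,500, only Talon is left; the hammer falls at Pike's limit of $39,500.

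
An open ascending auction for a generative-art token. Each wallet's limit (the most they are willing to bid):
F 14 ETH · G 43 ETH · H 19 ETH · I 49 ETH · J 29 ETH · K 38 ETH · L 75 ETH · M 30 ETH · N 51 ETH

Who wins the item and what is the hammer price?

Ascending (English) auction: the price rises until one bidder remains; the winner pays the price at which the last rival dropped out.
Limits ranked: 75 (L) > 51 (N) > 49 (I) > 43 (G) > 38 (K) > 30 (M) > …
Once the price passes 51 ETH, only L is left; the hammer falls at N's limit of 51 ETH.

L wins at 51 ETH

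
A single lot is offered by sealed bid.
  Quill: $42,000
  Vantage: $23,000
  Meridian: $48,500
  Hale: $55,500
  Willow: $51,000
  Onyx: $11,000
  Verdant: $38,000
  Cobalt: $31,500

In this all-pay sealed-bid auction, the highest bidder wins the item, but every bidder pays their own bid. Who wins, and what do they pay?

Sorting bids: 55,500 (Hale) > 51,000 (Willow) > 48,500 (Meridian) > 42,000 (Quill) > 38,000 (Verdant) > 31,500 (Cobalt) > …
Hale wins with the top bid; all bids are sunk regardless.

Hale pays $55,500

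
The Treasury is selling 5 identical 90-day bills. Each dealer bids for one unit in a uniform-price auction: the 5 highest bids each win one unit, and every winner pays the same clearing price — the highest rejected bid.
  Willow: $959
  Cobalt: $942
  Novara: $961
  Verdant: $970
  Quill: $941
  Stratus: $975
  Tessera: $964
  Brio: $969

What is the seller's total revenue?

Total revenue: $4,795

Bids ranked high→low: 975 (Stratus), 970 (Verdant), 969 (Brio), 964 (Tessera), 961 (Novara), 959 (Willow), 942 (Cobalt), …
Winners (5 units): Stratus, Verdant, Brio, Tessera, Novara.
First losing bid is Willow's $959, which sets the uniform price.
Total revenue = 5 × $959 = $4,795.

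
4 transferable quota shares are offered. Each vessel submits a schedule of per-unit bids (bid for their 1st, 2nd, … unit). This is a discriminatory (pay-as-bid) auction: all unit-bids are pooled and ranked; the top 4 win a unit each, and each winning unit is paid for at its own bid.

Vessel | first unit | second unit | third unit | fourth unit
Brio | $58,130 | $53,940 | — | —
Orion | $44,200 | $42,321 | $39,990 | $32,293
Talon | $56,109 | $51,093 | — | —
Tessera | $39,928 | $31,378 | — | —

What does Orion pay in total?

Pooled unit-bids ranked (top 4): 58,130 (Brio-1), 56,109 (Talon-1), 53,940 (Brio-2), 51,093 (Talon-2)
Next rejected bid: $44,200 (not a price — pay-as-bid).
Orion wins no units.

Orion pays $0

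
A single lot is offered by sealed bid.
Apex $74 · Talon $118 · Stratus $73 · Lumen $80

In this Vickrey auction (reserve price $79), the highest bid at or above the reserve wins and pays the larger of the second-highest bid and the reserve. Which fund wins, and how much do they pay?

Sorting bids: 118 (Talon) > 80 (Lumen) > 74 (Apex) > 73 (Stratus)
Highest eligible bid: Talon at $118.
Second-highest bid $80 exceeds the reserve $79 → payment $80.

Talon pays $80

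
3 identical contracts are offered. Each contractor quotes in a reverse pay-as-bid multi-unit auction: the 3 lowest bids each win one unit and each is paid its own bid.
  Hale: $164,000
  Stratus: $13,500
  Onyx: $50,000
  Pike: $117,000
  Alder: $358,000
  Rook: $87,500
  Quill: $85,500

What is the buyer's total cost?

Ordering the bids: 13,500 (Stratus), 50,000 (Onyx), 85,500 (Quill), 87,500 (Rook), 117,000 (Pike), …
Winners (3 units): Stratus, Onyx, Quill.
Total cost = 13,500 + 50,000 + 85,500 = $149,000.

Total cost: $149,000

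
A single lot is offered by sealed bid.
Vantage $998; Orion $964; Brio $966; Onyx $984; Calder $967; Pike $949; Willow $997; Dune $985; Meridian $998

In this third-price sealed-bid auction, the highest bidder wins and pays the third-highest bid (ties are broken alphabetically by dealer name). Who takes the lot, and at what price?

Rule: the highest bidder wins and pays the third-highest bid.
Bids in order: 998 (Meridian) > 998 (Vantage) > 997 (Willow) > 985 (Dune) > 984 (Onyx) > 967 (Calder) > …
Meridian and Vantage tie at $998; tie-break gives it to Meridian.
Meridian is highest; pays the third-highest bid, $997.

Meridian pays $997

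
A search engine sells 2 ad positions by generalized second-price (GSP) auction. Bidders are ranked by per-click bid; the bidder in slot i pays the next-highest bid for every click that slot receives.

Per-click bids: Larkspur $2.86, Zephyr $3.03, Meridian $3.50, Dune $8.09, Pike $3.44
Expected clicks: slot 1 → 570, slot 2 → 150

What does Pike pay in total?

Pike pays $0.00

Ranked by bid: $8.09 (Dune) > $3.50 (Meridian) > $3.44 (Pike) > …
Pike ranks below slot 2 → no slot, pays nothing.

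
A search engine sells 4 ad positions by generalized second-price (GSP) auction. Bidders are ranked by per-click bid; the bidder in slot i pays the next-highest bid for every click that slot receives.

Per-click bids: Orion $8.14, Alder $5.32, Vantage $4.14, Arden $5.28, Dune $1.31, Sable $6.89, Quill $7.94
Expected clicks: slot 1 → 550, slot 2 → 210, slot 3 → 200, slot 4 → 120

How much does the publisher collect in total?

Sorting advertisers: $8.14 (Orion) > $7.94 (Quill) > $6.89 (Sable) > $5.32 (Alder) > $5.28 (Arden) > …
Slot 1: Orion pays $7.94 × 550 = $4367.00
Slot 2: Quill pays $6.89 × 210 = $1446.90
Slot 3: Sable pays $5.32 × 200 = $1064.00
Slot 4: Alder pays $5.28 × 120 = $633.60
Total = $7511.50

Total revenue: $7511.50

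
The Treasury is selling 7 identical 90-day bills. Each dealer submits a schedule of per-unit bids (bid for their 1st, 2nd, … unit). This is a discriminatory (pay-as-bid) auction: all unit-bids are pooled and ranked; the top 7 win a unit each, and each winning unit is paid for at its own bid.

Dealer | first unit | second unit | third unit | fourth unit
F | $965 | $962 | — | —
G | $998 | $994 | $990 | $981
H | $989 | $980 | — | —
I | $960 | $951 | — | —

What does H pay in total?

H pays $1,969

Merging the schedules and taking the best 7: 998 (G-1), 994 (G-2), 990 (G-3), 989 (H-1), 981 (G-4), 980 (H-2), 965 (F-1)
Next rejected bid: $962 (not a price — pay-as-bid).
H's winning unit-bids: 989 + 980 = $1,969.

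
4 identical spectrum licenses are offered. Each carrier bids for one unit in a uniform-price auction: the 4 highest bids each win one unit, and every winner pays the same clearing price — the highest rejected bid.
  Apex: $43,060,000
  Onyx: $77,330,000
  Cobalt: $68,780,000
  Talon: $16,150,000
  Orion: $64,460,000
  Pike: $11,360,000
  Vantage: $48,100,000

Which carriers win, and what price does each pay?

Onyx, Cobalt, Orion, Vantage; each pays $43,060,000

Bids ranked high→low: 77,330,000 (Onyx), 68,780,000 (Cobalt), 64,460,000 (Orion), 48,100,000 (Vantage), 43,060,000 (Apex), 16,150,000 (Talon), …
Top 4: Onyx, Cobalt, Orion, Vantage.
Highest unsuccessful bid: $43,060,000 → clearing price.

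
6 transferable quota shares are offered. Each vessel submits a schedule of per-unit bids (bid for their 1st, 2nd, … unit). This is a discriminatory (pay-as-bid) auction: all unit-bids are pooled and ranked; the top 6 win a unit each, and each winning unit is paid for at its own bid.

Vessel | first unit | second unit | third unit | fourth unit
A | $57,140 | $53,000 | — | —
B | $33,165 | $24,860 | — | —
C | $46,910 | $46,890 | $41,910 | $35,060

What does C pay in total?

C pays $170,770

Pooled unit-bids ranked (top 6): 57,140 (A-1), 53,000 (A-2), 46,910 (C-1), 46,890 (C-2), 41,910 (C-3), 35,060 (C-4)
Next rejected bid: $33,165 (not a price — pay-as-bid).
C's winning unit-bids: 46,910 + 46,890 + 41,910 + 35,060 = $170,770.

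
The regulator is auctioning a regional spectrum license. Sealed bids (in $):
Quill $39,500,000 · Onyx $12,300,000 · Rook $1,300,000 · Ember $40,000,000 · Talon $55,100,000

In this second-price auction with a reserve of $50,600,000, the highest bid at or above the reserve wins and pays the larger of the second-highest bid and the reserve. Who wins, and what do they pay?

Talon pays $50,600,000

Sorting bids: 55,100,000 (Talon) > 40,000,000 (Ember) > 39,500,000 (Quill) > 12,300,000 (Onyx) > 1,300,000 (Rook)
Highest eligible bid: Talon at $55,100,000.
max(second-highest $40,000,000, reserve $50,600,000) = $50,600,000.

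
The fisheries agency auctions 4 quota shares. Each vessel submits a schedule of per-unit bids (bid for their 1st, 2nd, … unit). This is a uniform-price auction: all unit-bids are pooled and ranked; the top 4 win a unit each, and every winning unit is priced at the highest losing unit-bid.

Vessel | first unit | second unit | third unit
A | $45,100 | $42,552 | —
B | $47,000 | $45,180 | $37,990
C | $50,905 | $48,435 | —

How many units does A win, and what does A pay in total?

Merging the schedules and taking the best 4: 50,905 (C-1), 48,435 (C-2), 47,000 (B-1), 45,180 (B-2)
The (k+1)-th unit-bid is $45,100.
A wins 0 unit(s) at $45,100 each.

A: 0 units, pays $0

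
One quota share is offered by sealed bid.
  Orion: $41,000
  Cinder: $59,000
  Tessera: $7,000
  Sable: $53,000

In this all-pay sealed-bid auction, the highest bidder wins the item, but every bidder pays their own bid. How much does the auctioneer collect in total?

Total revenue: $160,000

Rule: the highest bidder wins the item, but every bidder pays their own bid.
Bids ranked: 59,000 (Cinder) > 53,000 (Sable) > 41,000 (Orion) > 7,000 (Tessera)
Cinder wins with the top bid; all bids are sunk regardless.
Every bidder forfeits their bid regardless of winning.
Revenue = 41,000 + 59,000 + 7,000 + 53,000 = $160,000.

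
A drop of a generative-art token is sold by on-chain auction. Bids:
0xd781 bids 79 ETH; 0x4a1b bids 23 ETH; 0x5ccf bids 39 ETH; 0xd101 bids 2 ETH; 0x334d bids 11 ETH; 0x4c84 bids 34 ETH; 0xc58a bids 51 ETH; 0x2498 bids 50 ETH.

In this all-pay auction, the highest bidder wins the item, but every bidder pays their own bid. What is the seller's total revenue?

Bids ranked: 79 (0xd781) > 51 (0xc58a) > 50 (0x2498) > 39 (0x5ccf) > 34 (0x4c84) > 23 (0x4a1b) > …
0xd781 wins with the top bid; all bids are sunk regardless.
Every bidder forfeits their bid regardless of winning.
Revenue = 79 + 23 + 39 + 2 + 11 + 34 + 51 + 50 = 289 ETH.

Total revenue: 289 ETH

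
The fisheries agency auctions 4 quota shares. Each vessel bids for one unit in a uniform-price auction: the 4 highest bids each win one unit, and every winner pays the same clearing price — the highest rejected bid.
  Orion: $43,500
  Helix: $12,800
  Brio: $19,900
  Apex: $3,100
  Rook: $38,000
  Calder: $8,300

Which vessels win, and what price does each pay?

Orion, Rook, Brio, Helix; each pays $8,300

Ordering the bids: 43,500 (Orion), 38,000 (Rook), 19,900 (Brio), 12,800 (Helix), 8,300 (Calder), 3,100 (Apex)
Top 4: Orion, Rook, Brio, Helix.
Clearing price = highest rejected bid = $8,300.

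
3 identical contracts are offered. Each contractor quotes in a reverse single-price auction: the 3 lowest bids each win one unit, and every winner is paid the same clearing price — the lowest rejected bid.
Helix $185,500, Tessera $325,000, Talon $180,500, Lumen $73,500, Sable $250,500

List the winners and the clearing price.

Lumen, Talon, Helix; each is paid $250,500

Ordering the bids: 73,500 (Lumen), 180,500 (Talon), 185,500 (Helix), 250,500 (Sable), 325,000 (Tessera)
The 3 lowest are Lumen, Talon, Helix.
Clearing price = lowest rejected bid = $250,500.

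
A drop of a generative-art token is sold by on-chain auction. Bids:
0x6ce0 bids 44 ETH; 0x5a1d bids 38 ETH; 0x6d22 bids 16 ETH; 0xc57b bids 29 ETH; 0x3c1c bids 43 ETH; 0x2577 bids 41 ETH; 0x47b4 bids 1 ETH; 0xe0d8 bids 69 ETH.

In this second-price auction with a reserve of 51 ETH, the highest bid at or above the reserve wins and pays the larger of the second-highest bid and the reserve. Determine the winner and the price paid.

Second-price auction with a reserve of 51 ETH: the highest bid at or above the reserve wins and pays the larger of the second-highest bid and the reserve.
Sorting bids: 69 (0xe0d8) > 44 (0x6ce0) > 43 (0x3c1c) > 41 (0x2577) > 38 (0x5a1d) > 29 (0xc57b) > …
0xe0d8 has the top bid at or above the reserve (69 ETH).
max(second-highest 44 ETH, reserve 51 ETH) = 51 ETH.

0xe0d8 pays 51 ETH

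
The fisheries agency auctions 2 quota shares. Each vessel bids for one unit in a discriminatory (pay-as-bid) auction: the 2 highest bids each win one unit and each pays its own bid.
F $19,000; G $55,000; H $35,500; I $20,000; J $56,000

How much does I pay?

Ordering the bids: 56,000 (J), 55,000 (G), 35,500 (H), 20,000 (I), …
Winners (2 units): J, G.
I does not win → $0.

I pays $0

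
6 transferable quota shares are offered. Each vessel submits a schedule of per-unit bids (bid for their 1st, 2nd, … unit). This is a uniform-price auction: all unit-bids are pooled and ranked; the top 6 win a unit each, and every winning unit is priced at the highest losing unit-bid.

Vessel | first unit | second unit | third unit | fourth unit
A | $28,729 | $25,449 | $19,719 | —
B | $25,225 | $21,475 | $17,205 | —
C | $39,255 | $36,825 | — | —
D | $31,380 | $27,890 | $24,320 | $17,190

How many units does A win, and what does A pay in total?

Pooled unit-bids ranked (top 6): 39,255 (C-1), 36,825 (C-2), 31,380 (D-1), 28,729 (A-1), 27,890 (D-2), 25,449 (A-2)
The (k+1)-th unit-bid is $25,225.
A wins 2 unit(s) at $25,225 each.

A: 2 units, pays $50,450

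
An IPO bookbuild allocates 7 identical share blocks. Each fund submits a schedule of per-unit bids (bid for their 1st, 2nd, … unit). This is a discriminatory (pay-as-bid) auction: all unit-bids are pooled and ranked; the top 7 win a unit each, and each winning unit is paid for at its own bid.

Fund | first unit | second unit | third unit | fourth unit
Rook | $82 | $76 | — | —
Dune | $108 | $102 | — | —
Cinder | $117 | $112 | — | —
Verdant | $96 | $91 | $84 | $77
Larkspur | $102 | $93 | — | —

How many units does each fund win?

All unit-bids, highest first — top 7: 117 (Cinder-1), 112 (Cinder-2), 108 (Dune-1), 102 (Dune-2), 102 (Larkspur-1), 96 (Verdant-1), 93 (Larkspur-2)
Next rejected bid: $91 (not a price — pay-as-bid).
Allocation: Cinder 2, Dune 2, Larkspur 2, Verdant 1.

Cinder 2, Dune 2, Larkspur 2, Verdant 1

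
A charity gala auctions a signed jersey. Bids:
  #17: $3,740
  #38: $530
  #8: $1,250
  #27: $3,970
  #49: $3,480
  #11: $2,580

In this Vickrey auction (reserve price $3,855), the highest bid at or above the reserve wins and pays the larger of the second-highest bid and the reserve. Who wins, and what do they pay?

Bids in order: 3,970 (#27) > 3,740 (#17) > 3,480 (#49) > 2,580 (#11) > 1,250 (#8) > 530 (#38)
#27 has the top bid at or above the reserve ($3,970).
Second-highest bid $3,740 is below the reserve $3,855, so the reserve binds → payment $3,855.

#27 pays $3,855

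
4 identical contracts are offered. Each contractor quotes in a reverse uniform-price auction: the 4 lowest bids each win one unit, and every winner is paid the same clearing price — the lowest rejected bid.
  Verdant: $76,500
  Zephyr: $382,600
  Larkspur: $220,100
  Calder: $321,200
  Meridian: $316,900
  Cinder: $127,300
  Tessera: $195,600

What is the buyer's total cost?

Bids ranked low→high: 76,500 (Verdant), 127,300 (Cinder), 195,600 (Tessera), 220,100 (Larkspur), 316,900 (Meridian), 321,200 (Calder), …
Lowest 4: Verdant, Cinder, Tessera, Larkspur.
First losing bid is Meridian's $316,900, which sets the uniform price.
Total cost = 4 × $316,900 = $1,267,600.

Total cost: $1,267,600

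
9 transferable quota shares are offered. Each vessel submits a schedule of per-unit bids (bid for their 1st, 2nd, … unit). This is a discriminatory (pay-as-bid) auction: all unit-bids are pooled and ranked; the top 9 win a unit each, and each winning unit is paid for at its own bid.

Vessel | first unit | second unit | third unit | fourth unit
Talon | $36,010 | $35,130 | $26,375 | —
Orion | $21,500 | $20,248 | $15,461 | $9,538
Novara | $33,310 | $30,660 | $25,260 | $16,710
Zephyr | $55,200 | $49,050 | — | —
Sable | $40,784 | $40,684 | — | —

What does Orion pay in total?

Merging the schedules and taking the best 9: 55,200 (Zephyr-1), 49,050 (Zephyr-2), 40,784 (Sable-1), 40,684 (Sable-2), 36,010 (Talon-1), 35,130 (Talon-2), 33,310 (Novara-1), 30,660 (Novara-2), 26,375 (Talon-3)
Next rejected bid: $25,260 (not a price — pay-as-bid).
Orion wins no units.

Orion pays $0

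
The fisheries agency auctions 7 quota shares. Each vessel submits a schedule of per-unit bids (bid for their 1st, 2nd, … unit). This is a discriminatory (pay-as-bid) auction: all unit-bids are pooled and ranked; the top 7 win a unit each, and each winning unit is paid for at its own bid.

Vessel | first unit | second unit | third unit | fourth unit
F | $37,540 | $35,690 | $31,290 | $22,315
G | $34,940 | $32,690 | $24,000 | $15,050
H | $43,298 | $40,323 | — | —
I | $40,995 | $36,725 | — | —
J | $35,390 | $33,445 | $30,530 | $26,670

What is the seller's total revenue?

Total revenue: $269,961

Pooled unit-bids ranked (top 7): 43,298 (H-1), 40,995 (I-1), 40,323 (H-2), 37,540 (F-1), 36,725 (I-2), 35,690 (F-2), 35,390 (J-1)
Next rejected bid: $34,940 (not a price — pay-as-bid).
Each winning unit pays its own bid.
Revenue = 43,298 + 40,995 + 40,323 + 37,540 + 36,725 + 35,690 + 35,390 = $269,961.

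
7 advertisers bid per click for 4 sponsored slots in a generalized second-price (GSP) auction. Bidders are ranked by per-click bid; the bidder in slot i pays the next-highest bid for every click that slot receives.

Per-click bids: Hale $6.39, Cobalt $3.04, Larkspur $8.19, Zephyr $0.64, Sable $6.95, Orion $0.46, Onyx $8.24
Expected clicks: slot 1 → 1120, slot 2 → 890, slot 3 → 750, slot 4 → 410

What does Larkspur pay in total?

Larkspur pays $6185.50

Per-click bids in order: $8.24 (Onyx) > $8.19 (Larkspur) > $6.95 (Sable) > $6.39 (Hale) > $3.04 (Cobalt) > …
Larkspur holds slot 2 → pays next bid $6.95 × 890 clicks = $6185.50.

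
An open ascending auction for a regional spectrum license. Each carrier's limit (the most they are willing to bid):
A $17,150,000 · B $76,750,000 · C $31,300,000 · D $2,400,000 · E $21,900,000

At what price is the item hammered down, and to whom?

B wins at $31,300,000

Open ascending-bid auction: the price rises until one bidder remains; the winner pays the price at which the last rival dropped out.
Limits in order: 76,750,000 (B) > 31,300,000 (C) > 21,900,000 (E) > 17,150,000 (A) > 2,400,000 (D)
Once the price passes $31,300,000, only B is left; the hammer falls at C's limit of $31,300,000.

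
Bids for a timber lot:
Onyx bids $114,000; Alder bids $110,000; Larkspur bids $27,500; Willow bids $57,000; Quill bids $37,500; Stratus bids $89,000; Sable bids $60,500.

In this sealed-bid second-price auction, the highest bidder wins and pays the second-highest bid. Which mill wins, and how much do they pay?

Onyx pays $110,000

Sorting bids: 114,000 (Onyx) > 110,000 (Alder) > 89,000 (Stratus) > 60,500 (Sable) > 57,000 (Willow) > 37,500 (Quill) > …
Onyx is highest; pays the second-highest bid, $110,000.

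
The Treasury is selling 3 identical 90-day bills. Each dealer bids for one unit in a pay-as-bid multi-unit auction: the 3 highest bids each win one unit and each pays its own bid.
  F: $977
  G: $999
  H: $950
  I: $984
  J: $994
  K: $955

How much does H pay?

H pays $0

Bids ranked high→low: 999 (G), 994 (J), 984 (I), 977 (F), 955 (K), …
Top 3: G, J, I.
H does not win → $0.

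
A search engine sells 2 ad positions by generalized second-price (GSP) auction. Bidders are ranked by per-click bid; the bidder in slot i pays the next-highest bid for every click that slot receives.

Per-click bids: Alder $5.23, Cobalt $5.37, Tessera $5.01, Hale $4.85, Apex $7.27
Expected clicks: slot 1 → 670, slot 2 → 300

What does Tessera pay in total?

Tessera pays $0.00

Sorting advertisers: $7.27 (Apex) > $5.37 (Cobalt) > $5.23 (Alder) > …
Tessera ranks below slot 2 → no slot, pays nothing.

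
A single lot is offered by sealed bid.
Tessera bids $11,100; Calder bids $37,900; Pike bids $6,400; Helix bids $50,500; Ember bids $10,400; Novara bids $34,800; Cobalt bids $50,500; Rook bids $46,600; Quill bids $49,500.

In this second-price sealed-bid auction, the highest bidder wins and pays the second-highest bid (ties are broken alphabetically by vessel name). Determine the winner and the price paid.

Bids ranked: 50,500 (Cobalt) > 50,500 (Helix) > 49,500 (Quill) > 46,600 (Rook) > 37,900 (Calder) > 34,800 (Novara) > …
Cobalt and Helix tie at $50,500; tie-break gives it to Cobalt.
Cobalt is highest; pays the second-highest bid, $50,500.

Cobalt pays $50,500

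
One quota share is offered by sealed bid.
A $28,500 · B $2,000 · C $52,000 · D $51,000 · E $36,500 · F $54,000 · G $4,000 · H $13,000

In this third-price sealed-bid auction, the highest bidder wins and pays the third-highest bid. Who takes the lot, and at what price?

Rule: the highest bidder wins and pays the third-highest bid.
Sorting bids: 54,000 (F) > 52,000 (C) > 51,000 (D) > 36,500 (E) > 28,500 (A) > 13,000 (H) > …
F is highest; pays the third-highest bid, $51,000.

F pays $51,000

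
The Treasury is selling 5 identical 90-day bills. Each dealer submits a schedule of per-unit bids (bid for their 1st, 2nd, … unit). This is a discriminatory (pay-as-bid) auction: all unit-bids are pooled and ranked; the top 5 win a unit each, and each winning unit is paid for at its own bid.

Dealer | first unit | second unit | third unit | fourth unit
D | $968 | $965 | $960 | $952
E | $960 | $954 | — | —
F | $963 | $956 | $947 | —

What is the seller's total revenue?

Total revenue: $4,816

All unit-bids, highest first — top 5: 968 (D-1), 965 (D-2), 963 (F-1), 960 (D-3), 960 (E-1)
Next rejected bid: $956 (not a price — pay-as-bid).
Each winning unit pays its own bid.
Revenue = 968 + 965 + 963 + 960 + 960 = $4,816.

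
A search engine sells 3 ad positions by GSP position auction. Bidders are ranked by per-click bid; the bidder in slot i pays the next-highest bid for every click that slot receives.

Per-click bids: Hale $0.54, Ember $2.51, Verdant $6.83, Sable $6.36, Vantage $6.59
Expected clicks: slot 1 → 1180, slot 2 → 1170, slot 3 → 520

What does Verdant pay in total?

Per-click bids in order: $6.83 (Verdant) > $6.59 (Vantage) > $6.36 (Sable) > $2.51 (Ember) > …
Verdant holds slot 1 → pays next bid $6.59 × 1180 clicks = $7776.20.

Verdant pays $7776.20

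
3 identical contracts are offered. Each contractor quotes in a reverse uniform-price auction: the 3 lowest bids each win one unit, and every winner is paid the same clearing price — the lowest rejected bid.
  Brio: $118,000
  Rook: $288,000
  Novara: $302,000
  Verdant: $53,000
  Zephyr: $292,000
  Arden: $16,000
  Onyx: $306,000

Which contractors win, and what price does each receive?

Arden, Verdant, Brio; each is paid $288,000

Bids ranked low→high: 16,000 (Arden), 53,000 (Verdant), 118,000 (Brio), 288,000 (Rook), 292,000 (Zephyr), …
Lowest 3: Arden, Verdant, Brio.
Clearing price = lowest rejected bid = $288,000.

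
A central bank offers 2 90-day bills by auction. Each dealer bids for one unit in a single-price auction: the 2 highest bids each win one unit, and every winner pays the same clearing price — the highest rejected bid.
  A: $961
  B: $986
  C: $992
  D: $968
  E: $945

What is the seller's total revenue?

Total revenue: $1,936

Bids ranked high→low: 992 (C), 986 (B), 968 (D), 961 (A), …
Top 2: C, B.
First losing bid is D's $968, which sets the uniform price.
Total revenue = 2 × $968 = $1,936.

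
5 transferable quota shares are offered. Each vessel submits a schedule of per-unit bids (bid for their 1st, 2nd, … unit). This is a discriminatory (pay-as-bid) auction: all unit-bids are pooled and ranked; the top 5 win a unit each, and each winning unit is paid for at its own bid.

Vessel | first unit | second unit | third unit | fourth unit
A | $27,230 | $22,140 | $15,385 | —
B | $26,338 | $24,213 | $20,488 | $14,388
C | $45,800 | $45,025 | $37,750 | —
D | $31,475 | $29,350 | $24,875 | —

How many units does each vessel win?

C 3, D 2

Pooled unit-bids ranked (top 5): 45,800 (C-1), 45,025 (C-2), 37,750 (C-3), 31,475 (D-1), 29,350 (D-2)
Next rejected bid: $27,230 (not a price — pay-as-bid).
Allocation: C 3, D 2.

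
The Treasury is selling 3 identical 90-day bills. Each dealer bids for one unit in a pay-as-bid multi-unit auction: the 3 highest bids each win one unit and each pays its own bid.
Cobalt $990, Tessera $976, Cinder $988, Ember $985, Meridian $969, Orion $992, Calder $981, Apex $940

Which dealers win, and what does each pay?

Ordering the bids: 992 (Orion), 990 (Cobalt), 988 (Cinder), 985 (Ember), 981 (Calder), …
Winners (3 units): Orion, Cobalt, Cinder.
Each winner pays its own bid: Orion $992, Cobalt $990, Cinder $988.

Orion $992, Cobalt $990, Cinder $988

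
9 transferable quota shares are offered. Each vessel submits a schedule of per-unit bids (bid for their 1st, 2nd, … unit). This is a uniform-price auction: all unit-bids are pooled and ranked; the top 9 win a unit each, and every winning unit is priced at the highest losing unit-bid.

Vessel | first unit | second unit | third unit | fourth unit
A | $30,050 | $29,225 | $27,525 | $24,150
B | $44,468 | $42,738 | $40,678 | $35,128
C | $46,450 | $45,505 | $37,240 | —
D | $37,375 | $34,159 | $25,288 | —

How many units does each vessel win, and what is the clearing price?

Pooled unit-bids ranked (top 9): 46,450 (C-1), 45,505 (C-2), 44,468 (B-1), 42,738 (B-2), 40,678 (B-3), 37,375 (D-1), 37,240 (C-3), 35,128 (B-4), 34,159 (D-2)
First bid not allocated: $30,050.
Allocation: B 4, C 3, D 2.

B 4, C 3, D 2; clearing price $30,050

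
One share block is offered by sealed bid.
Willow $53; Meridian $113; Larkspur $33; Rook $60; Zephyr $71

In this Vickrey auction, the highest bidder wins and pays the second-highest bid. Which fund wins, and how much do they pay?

Meridian pays $71

Bids ranked: 113 (Meridian) > 71 (Zephyr) > 60 (Rook) > 53 (Willow) > 33 (Larkspur)
Second-price: Meridian pays Zephyr's bid of $71.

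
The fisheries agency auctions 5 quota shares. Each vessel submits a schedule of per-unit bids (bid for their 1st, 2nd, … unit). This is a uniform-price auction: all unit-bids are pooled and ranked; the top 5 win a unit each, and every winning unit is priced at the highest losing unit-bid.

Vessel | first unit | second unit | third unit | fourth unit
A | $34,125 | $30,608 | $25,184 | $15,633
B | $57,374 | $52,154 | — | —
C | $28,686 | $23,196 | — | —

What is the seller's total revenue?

Total revenue: $125,920

Merging the schedules and taking the best 5: 57,374 (B-1), 52,154 (B-2), 34,125 (A-1), 30,608 (A-2), 28,686 (C-1)
Highest rejected unit-bid = $25,184.
Allocation: A 2, B 2, C 1. Every unit priced at $25,184.
Revenue = 5 × 25,184 = $125,920.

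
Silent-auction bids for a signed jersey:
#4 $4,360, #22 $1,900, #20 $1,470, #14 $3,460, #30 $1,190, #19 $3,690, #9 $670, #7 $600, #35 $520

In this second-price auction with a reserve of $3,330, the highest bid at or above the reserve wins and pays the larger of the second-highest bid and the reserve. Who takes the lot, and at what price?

#4 pays $3,690

Second-price auction with a reserve of $3,330: the highest bid at or above the reserve wins and pays the larger of the second-highest bid and the reserve.
Bids ranked: 4,360 (#4) > 3,690 (#19) > 3,460 (#14) > 1,900 (#22) > 1,470 (#20) > 1,190 (#30) > …
#4 has the top bid at or above the reserve ($4,360).
Second-highest bid $3,690 exceeds the reserve $3,330 → payment $3,690.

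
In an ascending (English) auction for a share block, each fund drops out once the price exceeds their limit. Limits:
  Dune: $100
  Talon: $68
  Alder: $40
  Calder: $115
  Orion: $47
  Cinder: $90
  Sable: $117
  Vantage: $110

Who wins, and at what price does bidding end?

Rule: the price rises until one bidder remains; the winner pays the price at which the last rival dropped out.
Sorting limits: 117 (Sable) > 115 (Calder) > 110 (Vantage) > 100 (Dune) > 90 (Cinder) > 68 (Talon) > …
Bidding ends when Calder exits at $115; Sable takes it.

Sable wins at $115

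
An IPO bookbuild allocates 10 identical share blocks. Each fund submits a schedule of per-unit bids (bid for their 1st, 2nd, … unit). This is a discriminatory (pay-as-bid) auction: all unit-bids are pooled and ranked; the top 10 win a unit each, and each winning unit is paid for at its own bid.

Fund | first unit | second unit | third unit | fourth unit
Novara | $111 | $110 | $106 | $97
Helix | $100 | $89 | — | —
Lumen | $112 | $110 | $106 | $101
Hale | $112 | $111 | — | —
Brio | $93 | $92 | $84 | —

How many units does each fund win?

Hale 2, Helix 1, Lumen 4, Novara 3

All unit-bids, highest first — top 10: 112 (Lumen-1), 112 (Hale-1), 111 (Novara-1), 111 (Hale-2), 110 (Novara-2), 110 (Lumen-2), 106 (Novara-3), 106 (Lumen-3), 101 (Lumen-4), 100 (Helix-1)
Next rejected bid: $97 (not a price — pay-as-bid).
Allocation: Hale 2, Helix 1, Lumen 4, Novara 3.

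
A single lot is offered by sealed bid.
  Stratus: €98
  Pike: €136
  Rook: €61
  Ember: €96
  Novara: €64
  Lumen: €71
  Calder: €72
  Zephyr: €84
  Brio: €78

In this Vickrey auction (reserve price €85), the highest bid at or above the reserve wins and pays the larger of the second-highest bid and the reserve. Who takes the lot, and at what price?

Bids in order: 136 (Pike) > 98 (Stratus) > 96 (Ember) > 84 (Zephyr) > 78 (Brio) > 72 (Calder) > …
Highest eligible bid: Pike at €136.
max(second-highest €98, reserve €85) = €98; the reserve does not bind.

Pike pays €98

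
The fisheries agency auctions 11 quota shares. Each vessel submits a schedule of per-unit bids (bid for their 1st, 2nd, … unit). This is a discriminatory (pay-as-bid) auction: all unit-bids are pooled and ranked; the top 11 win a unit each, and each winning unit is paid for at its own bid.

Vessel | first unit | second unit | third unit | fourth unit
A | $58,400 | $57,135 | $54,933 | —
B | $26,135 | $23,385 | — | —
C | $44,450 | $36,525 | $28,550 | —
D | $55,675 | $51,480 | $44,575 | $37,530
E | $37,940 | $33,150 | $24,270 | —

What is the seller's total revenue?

Pooled unit-bids ranked (top 11): 58,400 (A-1), 57,135 (A-2), 55,675 (D-1), 54,933 (A-3), 51,480 (D-2), 44,575 (D-3), 44,450 (C-1), 37,940 (E-1), 37,530 (D-4), 36,525 (C-2), 33,150 (E-2)
Next rejected bid: $28,550 (not a price — pay-as-bid).
Each winning unit pays its own bid.
Revenue = 58,400 + 57,135 + 55,675 + 54,933 + 51,480 + 44,575 + 44,450 + 37,940 + 37,530 + 36,525 + 33,150 = $511,793.

Total revenue: $511,793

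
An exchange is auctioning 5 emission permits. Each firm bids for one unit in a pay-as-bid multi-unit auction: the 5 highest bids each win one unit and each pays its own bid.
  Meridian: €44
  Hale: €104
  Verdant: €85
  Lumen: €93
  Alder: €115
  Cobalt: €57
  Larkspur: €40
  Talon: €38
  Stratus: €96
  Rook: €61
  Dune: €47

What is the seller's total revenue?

Total revenue: €493

Sorting: 115 (Alder), 104 (Hale), 96 (Stratus), 93 (Lumen), 85 (Verdant), 61 (Rook), 57 (Cobalt), …
Winners (5 units): Alder, Hale, Stratus, Lumen, Verdant.
Total revenue = 115 + 104 + 96 + 93 + 85 = €493.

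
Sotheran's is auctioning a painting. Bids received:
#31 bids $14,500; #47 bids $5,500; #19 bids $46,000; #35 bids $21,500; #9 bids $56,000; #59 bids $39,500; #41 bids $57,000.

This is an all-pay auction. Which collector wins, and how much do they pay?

Bids ranked: 57,000 (#41) > 56,000 (#9) > 46,000 (#19) > 39,500 (#59) > 21,500 (#35) > 14,500 (#31) > …
#41 is highest and takes the item; every bidder forfeits their bid.

#41 pays $57,000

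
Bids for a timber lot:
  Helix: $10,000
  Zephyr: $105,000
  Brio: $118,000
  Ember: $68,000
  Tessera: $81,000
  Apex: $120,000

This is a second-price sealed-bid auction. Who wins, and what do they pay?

Apex pays $118,000

Bids ranked: 120,000 (Apex) > 118,000 (Brio) > 105,000 (Zephyr) > 81,000 (Tessera) > 68,000 (Ember) > 10,000 (Helix)
Apex wins with the highest bid; price is set by the runner-up at $118,000.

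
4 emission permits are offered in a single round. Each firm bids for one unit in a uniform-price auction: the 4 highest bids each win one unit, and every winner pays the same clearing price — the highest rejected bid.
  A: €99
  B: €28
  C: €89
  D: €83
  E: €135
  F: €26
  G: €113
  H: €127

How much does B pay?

B pays €0

Ordering the bids: 135 (E), 127 (H), 113 (G), 99 (A), 89 (C), 83 (D), …
Winners (4 units): E, H, G, A.
Clearing price = highest rejected bid = €89.
B does not win → pays €0.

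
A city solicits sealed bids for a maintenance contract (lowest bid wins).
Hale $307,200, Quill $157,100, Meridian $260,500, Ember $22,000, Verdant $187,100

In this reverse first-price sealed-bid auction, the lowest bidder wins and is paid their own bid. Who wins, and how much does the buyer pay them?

Bids in order: 22,000 (Ember) < 157,100 (Quill) < 187,100 (Verdant) < 260,500 (Meridian) < 307,200 (Hale)
Ember has the lowest bid and is paid exactly that: $22,000.

Ember is paid $22,000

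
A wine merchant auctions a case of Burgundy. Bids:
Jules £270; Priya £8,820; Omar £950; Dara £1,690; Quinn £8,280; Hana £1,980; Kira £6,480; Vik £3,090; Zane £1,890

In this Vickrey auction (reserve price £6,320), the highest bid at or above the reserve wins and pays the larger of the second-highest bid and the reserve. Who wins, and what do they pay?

Vickrey auction (reserve price £6,320): the highest bid at or above the reserve wins and pays the larger of the second-highest bid and the reserve.
Bids ranked: 8,820 (Priya) > 8,280 (Quinn) > 6,480 (Kira) > 3,090 (Vik) > 1,980 (Hana) > 1,890 (Zane) > …
Highest eligible bid: Priya at £8,820.
max(second-highest £8,280, reserve £6,320) = £8,280; the reserve does not bind.

Priya pays £8,280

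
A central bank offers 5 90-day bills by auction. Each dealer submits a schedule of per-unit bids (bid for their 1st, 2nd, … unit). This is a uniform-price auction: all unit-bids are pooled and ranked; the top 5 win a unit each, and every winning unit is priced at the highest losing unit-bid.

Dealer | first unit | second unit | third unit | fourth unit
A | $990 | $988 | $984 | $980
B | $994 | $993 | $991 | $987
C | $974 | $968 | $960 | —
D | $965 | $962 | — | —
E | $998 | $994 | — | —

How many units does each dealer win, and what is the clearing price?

Pooled unit-bids ranked (top 5): 998 (E-1), 994 (B-1), 994 (E-2), 993 (B-2), 991 (B-3)
First bid not allocated: $990.
Allocation: B 3, E 2.

B 3, E 2; clearing price $990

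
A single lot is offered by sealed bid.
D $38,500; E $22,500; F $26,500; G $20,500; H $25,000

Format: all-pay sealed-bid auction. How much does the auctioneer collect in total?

Total revenue: $133,000

All-pay sealed-bid auction: the highest bidder wins the item, but every bidder pays their own bid.
Bids in order: 38,500 (D) > 26,500 (F) > 25,000 (H) > 22,500 (E) > 20,500 (G)
Every bidder forfeits their bid regardless of winning.
Revenue = 38,500 + 22,500 + 26,500 + 20,500 + 25,000 = $133,000.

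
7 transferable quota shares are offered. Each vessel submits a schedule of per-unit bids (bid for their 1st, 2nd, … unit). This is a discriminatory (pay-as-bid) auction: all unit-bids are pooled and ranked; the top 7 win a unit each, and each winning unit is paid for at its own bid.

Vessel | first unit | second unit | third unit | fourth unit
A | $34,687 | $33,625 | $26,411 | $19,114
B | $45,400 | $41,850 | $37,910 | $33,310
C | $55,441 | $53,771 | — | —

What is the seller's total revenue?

Total revenue: $302,684

Merging the schedules and taking the best 7: 55,441 (C-1), 53,771 (C-2), 45,400 (B-1), 41,850 (B-2), 37,910 (B-3), 34,687 (A-1), 33,625 (A-2)
Next rejected bid: $33,310 (not a price — pay-as-bid).
Each winning unit pays its own bid.
Revenue = 55,441 + 53,771 + 45,400 + 41,850 + 37,910 + 34,687 + 33,625 = $302,684.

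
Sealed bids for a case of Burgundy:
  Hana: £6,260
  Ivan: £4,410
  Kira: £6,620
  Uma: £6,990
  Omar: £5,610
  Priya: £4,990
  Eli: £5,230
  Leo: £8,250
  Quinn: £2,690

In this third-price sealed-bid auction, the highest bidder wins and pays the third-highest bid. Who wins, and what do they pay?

Leo pays £6,620

Bids ranked: 8,250 (Leo) > 6,990 (Uma) > 6,620 (Kira) > 6,260 (Hana) > 5,610 (Omar) > 5,230 (Eli) > …
Leo wins; payment is bid #3 in the ranking = £6,620.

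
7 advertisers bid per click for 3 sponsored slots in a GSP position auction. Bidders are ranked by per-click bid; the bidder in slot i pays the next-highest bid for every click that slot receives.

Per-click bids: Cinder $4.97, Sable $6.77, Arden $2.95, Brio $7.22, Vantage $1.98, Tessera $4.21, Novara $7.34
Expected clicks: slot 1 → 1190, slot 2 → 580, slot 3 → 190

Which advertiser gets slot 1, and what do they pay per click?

Ranked by bid: $7.34 (Novara) > $7.22 (Brio) > $6.77 (Sable) > $4.97 (Cinder) > …
Slot 1 goes to the first-ranked bidder, Novara, who pays the next bid down: $7.22/click.

Novara; $7.22 per click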